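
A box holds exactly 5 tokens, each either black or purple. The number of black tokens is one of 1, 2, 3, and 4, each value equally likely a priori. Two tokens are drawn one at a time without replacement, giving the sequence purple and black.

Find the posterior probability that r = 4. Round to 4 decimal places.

Under each hypothesis, the probability of the observed sequence is: P(data | r = 1) = (4/5)(1/4) = 1/5; P(data | r = 2) = (3/5)(2/4) = 3/10; P(data | r = 3) = (2/5)(3/4) = 3/10; P(data | r = 4) = (1/5)(4/4) = 1/5.
Weighting by the prior gives 1/4 · 1/5 = 1/20, 1/4 · 3/10 = 3/40, 1/4 · 3/10 = 3/40, 1/4 · 1/5 = 1/20; with total 1/4.
By Bayes' rule, P(r = 4 | data) = (1/20) / (1/4) = 1/5.

0.2000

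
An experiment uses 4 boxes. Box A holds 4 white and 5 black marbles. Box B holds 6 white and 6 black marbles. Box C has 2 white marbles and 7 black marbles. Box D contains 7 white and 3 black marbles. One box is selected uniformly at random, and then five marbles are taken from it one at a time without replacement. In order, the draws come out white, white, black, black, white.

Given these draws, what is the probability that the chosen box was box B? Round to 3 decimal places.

0.340

Compute the likelihood of the observed sequence for each case: P(data | box A) = (4/9)(3/8)(5/7)(4/6)(2/5) = 0.031746; P(data | box B) = (6/12)(5/11)(6/10)(5/9)(4/8) = 0.037879; P(data | box C) = (2/9)(1/8)(7/7)(6/6)(0/5) = 0; P(data | box D) = (7/10)(6/9)(3/8)(2/7)(5/6) = 0.041667.
Weighting by the prior gives 1/4 · 0.031746 = 0.0079365, 1/4 · 0.037879 = 0.0094697, 1/4 · 0 = 0, 1/4 · 0.041667 = 0.010417; with total 0.027823.
So P(box B | data) = (0.0094697) / (0.027823) = 0.34036.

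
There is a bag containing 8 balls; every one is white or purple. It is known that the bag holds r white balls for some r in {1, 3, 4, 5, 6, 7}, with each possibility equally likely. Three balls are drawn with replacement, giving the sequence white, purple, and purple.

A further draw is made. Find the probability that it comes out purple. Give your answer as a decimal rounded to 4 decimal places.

0.5511

The likelihood of the observed sequence under each hypothesis: P(data | r = 1) = (1/8)(7/8)(7/8) = 0.095703; P(data | r = 3) = (3/8)(5/8)(5/8) = 0.14648; P(data | r = 4) = (4/8)(4/8)(4/8) = 0.125; P(data | r = 5) = (5/8)(3/8)(3/8) = 0.087891; P(data | r = 6) = (6/8)(2/8)(2/8) = 0.046875; P(data | r = 7) = (7/8)(1/8)(1/8) = 0.013672.
Weighting by the prior gives 1/6 · 0.095703 = 0.015951, 1/6 · 0.14648 = 0.024414, 1/6 · 0.125 = 0.020833, 1/6 · 0.087891 = 0.014648, 1/6 · 0.046875 = 0.0078125, 1/6 · 0.013672 = 0.0022786; with total 0.085938.
Normalising, the posterior is P(r = 1 | data) = 0.18561, P(r = 3 | data) = 0.28409, P(r = 4 | data) = 0.24242, P(r = 5 | data) = 0.17045, P(r = 6 | data) = 0.090909, P(r = 7 | data) = 0.026515.
Averaging over the posterior, P(purple next | data) = (7/8)(0.18561) + (5/8)(0.28409) + (1/2)(0.24242) + (3/8)(0.17045) + (1/4)(0.090909) + (1/8)(0.026515) = 0.55114.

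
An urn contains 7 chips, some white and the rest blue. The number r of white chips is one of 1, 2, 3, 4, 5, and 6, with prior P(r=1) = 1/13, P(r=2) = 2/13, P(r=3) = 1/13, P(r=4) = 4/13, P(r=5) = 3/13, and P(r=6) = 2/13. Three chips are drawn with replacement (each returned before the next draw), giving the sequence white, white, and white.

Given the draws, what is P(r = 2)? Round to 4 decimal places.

0.0145

The likelihood of the observed sequence under each hypothesis: P(data | r = 1) = (1/7)(1/7)(1/7) = 0.0029155; P(data | r = 2) = (2/7)(2/7)(2/7) = 0.023324; P(data | r = 3) = (3/7)(3/7)(3/7) = 0.078717; P(data | r = 4) = (4/7)(4/7)(4/7) = 0.18659; P(data | r = 5) = (5/7)(5/7)(5/7) = 0.36443; P(data | r = 6) = (6/7)(6/7)(6/7) = 0.62974.
The prior-weighted likelihoods are 1/13 · 0.0029155 = 0.00022427, 2/13 · 0.023324 = 0.0035882, 1/13 · 0.078717 = 0.0060552, 4/13 · 0.18659 = 0.057412, 3/13 · 0.36443 = 0.0841, 2/13 · 0.62974 = 0.096883; summing to 0.24826.
By Bayes' rule, P(r = 2 | data) = (0.0035882) / (0.24826) = 0.014453.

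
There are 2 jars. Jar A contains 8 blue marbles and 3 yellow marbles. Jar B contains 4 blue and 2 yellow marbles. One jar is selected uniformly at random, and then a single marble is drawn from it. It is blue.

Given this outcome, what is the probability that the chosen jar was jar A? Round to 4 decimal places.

Compute the likelihood of this draw for each case: P(data | jar A) = (8/11) = 8/11; P(data | jar B) = (4/6) = 2/3.
Multiplying each by its prior: 1/2 · 8/11 = 4/11, 1/2 · 2/3 = 1/3; summing to 23/33.
Hence P(jar A | data) = (4/11) / (23/33) = 12/23.

0.5217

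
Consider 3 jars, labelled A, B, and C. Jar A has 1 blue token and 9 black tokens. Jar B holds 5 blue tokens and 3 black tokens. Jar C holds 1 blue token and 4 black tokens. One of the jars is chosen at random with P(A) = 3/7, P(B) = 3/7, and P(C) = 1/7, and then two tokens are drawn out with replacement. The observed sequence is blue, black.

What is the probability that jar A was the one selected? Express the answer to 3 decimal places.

For each hypothesis, P(data | H) works out to: P(data | jar A) = (1/10)(9/10) = 0.09; P(data | jar B) = (5/8)(3/8) = 0.23438; P(data | jar C) = (1/5)(4/5) = 0.16.
Weighting by the prior gives 3/7 · 0.09 = 0.038571, 3/7 · 0.23438 = 0.10045, 1/7 · 0.16 = 0.022857; summing to 0.16187.
So P(jar A | data) = (0.038571) / (0.16187) = 0.23828.

0.238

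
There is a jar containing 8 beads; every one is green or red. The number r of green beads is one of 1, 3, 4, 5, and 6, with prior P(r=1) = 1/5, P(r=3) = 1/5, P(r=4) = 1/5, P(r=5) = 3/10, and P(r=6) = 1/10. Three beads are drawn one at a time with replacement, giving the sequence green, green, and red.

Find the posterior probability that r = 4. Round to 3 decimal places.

The likelihood of the observed sequence under each hypothesis: P(data | r = 1) = (1/8)(1/8)(7/8) = 0.013672; P(data | r = 3) = (3/8)(3/8)(5/8) = 0.087891; P(data | r = 4) = (4/8)(4/8)(4/8) = 0.125; P(data | r = 5) = (5/8)(5/8)(3/8) = 0.14648; P(data | r = 6) = (6/8)(6/8)(2/8) = 0.14062.
Weighting by the prior gives 1/5 · 0.013672 = 0.0027344, 1/5 · 0.087891 = 0.017578, 1/5 · 0.125 = 0.025, 3/10 · 0.14648 = 0.043945, 1/10 · 0.14062 = 0.014063; these sum to 0.10332.
By Bayes' rule, P(r = 4 | data) = (0.025) / (0.10332) = 0.24197.

0.242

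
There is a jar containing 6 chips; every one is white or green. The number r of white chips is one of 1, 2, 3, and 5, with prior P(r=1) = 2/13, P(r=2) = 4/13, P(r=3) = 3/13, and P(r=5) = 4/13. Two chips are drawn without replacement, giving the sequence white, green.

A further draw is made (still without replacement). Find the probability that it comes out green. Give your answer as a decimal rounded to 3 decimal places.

Under each hypothesis, the probability of the observed sequence is: P(data | r = 1) = (1/6)(5/5) = 1/6; P(data | r = 2) = (2/6)(4/5) = 4/15; P(data | r = 3) = (3/6)(3/5) = 3/10; P(data | r = 5) = (5/6)(1/5) = 1/6.
The prior-weighted likelihoods are 2/13 · 1/6 = 1/39, 4/13 · 4/15 = 16/195, 3/13 · 3/10 = 9/130, 4/13 · 1/6 = 2/39; these sum to 89/390.
Normalising, the posterior is P(r = 1 | data) = 10/89, P(r = 2 | data) = 32/89, P(r = 3 | data) = 27/89, P(r = 5 | data) = 20/89.
The predictive probability is P(green next | data) = (1)(10/89) + (3/4)(32/89) + (1/2)(27/89) + (0)(20/89) = 95/178.

0.534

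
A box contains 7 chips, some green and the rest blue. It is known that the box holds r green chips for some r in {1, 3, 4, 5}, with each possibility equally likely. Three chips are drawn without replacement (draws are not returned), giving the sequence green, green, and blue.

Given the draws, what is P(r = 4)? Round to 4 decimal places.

The likelihood of the observed sequence under each hypothesis: P(data | r = 1) = (1/7)(0/6) = 0; P(data | r = 3) = (3/7)(2/6)(4/5) = 4/35; P(data | r = 4) = (4/7)(3/6)(3/5) = 6/35; P(data | r = 5) = (5/7)(4/6)(2/5) = 4/21.
Weighting by the prior gives 1/4 · 0 = 0, 1/4 · 4/35 = 1/35, 1/4 · 6/35 = 3/70, 1/4 · 4/21 = 1/21; with total 5/42.
By Bayes' rule, P(r = 4 | data) = (3/70) / (5/42) = 9/25.

0.3600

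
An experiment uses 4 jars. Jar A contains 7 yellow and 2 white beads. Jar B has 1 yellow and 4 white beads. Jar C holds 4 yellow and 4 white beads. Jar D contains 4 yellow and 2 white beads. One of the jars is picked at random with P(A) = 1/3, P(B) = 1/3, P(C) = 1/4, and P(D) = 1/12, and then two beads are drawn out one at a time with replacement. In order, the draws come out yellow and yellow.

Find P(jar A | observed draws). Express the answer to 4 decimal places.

The likelihood of the observed sequence under each hypothesis: P(data | jar A) = (7/9)(7/9) = 0.60494; P(data | jar B) = (1/5)(1/5) = 0.04; P(data | jar C) = (4/8)(4/8) = 0.25; P(data | jar D) = (4/6)(4/6) = 0.44444.
Multiplying each by its prior: 1/3 · 0.60494 = 0.20165, 1/3 · 0.04 = 0.013333, 1/4 · 0.25 = 0.0625, 1/12 · 0.44444 = 0.037037; summing to 0.31452.
Therefore the posterior P(jar A | data) = (0.20165) / (0.31452) = 0.64113.

0.6411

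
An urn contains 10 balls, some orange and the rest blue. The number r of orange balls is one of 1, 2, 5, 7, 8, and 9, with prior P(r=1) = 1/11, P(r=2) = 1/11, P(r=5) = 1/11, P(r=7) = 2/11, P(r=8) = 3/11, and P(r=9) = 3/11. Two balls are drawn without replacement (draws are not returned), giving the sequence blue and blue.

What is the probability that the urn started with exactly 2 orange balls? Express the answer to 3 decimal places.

0.337

The likelihood of the observed sequence under each hypothesis: P(data | r = 1) = (9/10)(8/9) = 4/5; P(data | r = 2) = (8/10)(7/9) = 28/45; P(data | r = 5) = (5/10)(4/9) = 2/9; P(data | r = 7) = (3/10)(2/9) = 1/15; P(data | r = 8) = (2/10)(1/9) = 1/45; P(data | r = 9) = (1/10)(0/9) = 0.
The prior-weighted likelihoods are 1/11 · 4/5 = 4/55, 1/11 · 28/45 = 28/495, 1/11 · 2/9 = 2/99, 2/11 · 1/15 = 2/165, 3/11 · 1/45 = 1/165, 3/11 · 0 = 0; summing to 83/495.
By Bayes' rule, P(r = 2 | data) = (28/495) / (83/495) = 28/83.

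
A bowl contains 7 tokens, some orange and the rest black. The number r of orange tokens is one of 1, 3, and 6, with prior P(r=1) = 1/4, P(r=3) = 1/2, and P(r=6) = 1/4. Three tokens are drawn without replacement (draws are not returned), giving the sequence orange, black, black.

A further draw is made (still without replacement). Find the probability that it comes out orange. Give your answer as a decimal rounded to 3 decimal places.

0.353

Compute the likelihood of the observed sequence for each case: P(data | r = 1) = (1/7)(6/6)(5/5) = 1/7; P(data | r = 3) = (3/7)(4/6)(3/5) = 6/35; P(data | r = 6) = (6/7)(1/6)(0/5) = 0.
Weighting by the prior gives 1/4 · 1/7 = 1/28, 1/2 · 6/35 = 3/35, 1/4 · 0 = 0; with total 17/140.
The posterior is then P(r = 1 | data) = 5/17, P(r = 3 | data) = 12/17, P(r = 6 | data) = 0.
Averaging over the posterior, P(orange next | data) = (0)(5/17) + (1/2)(12/17) = 6/17.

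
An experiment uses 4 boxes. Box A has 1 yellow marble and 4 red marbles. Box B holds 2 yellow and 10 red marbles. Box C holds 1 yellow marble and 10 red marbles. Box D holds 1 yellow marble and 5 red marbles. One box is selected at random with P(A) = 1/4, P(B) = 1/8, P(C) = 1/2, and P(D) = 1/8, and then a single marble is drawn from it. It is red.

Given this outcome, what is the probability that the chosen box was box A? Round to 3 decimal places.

0.232

Compute the likelihood of this draw for each case: P(data | box A) = (4/5) = 0.8; P(data | box B) = (10/12) = 0.83333; P(data | box C) = (10/11) = 0.90909; P(data | box D) = (5/6) = 0.83333.
The prior-weighted likelihoods are 1/4 · 0.8 = 0.2, 1/8 · 0.83333 = 0.10417, 1/2 · 0.90909 = 0.45455, 1/8 · 0.83333 = 0.10417; summing to 0.86288.
Hence P(box A | data) = (0.2) / (0.86288) = 0.23178.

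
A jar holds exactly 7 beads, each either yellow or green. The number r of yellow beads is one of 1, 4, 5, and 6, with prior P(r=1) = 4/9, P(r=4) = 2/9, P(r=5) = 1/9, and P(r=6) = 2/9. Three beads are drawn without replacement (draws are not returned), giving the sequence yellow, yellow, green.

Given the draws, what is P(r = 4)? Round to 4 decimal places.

0.4186

Under each hypothesis, the probability of the observed sequence is: P(data | r = 1) = (1/7)(0/6) = 0; P(data | r = 4) = (4/7)(3/6)(3/5) = 6/35; P(data | r = 5) = (5/7)(4/6)(2/5) = 4/21; P(data | r = 6) = (6/7)(5/6)(1/5) = 1/7.
The prior-weighted likelihoods are 4/9 · 0 = 0, 2/9 · 6/35 = 4/105, 1/9 · 4/21 = 4/189, 2/9 · 1/7 = 2/63; with total 86/945.
Hence P(r = 4 | data) = (4/105) / (86/945) = 18/43.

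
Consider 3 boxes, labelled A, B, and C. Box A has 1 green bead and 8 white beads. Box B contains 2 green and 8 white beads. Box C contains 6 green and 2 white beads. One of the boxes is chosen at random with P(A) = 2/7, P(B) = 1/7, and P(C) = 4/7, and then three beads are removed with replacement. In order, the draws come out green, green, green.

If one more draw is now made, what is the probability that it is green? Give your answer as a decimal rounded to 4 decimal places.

The likelihood of the observed sequence under each hypothesis: P(data | box A) = (1/9)(1/9)(1/9) = 0.0013717; P(data | box B) = (2/10)(2/10)(2/10) = 0.008; P(data | box C) = (6/8)(6/8)(6/8) = 0.42188.
The prior-weighted likelihoods are 2/7 · 0.0013717 = 0.00039193, 1/7 · 0.008 = 0.0011429, 4/7 · 0.42188 = 0.24107; these sum to 0.24261.
Normalising, the posterior is P(box A | data) = 0.0016155, P(box B | data) = 0.0047107, P(box C | data) = 0.99367.
Averaging over the posterior, P(green next | data) = (1/9)(0.0016155) + (1/5)(0.0047107) + (3/4)(0.99367) = 0.74638.

0.7464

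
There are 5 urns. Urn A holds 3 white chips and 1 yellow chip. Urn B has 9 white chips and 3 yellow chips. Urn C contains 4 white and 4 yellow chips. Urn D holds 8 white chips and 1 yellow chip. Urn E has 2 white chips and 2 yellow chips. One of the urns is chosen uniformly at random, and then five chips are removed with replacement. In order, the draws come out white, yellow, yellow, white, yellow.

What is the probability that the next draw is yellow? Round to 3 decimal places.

The likelihood of the observed sequence under each hypothesis: P(data | urn A) = (3/4)(1/4)(1/4)(3/4)(1/4) = 0.0087891; P(data | urn B) = (9/12)(3/12)(3/12)(9/12)(3/12) = 0.0087891; P(data | urn C) = (4/8)(4/8)(4/8)(4/8)(4/8) = 0.03125; P(data | urn D) = (8/9)(1/9)(1/9)(8/9)(1/9) = 0.0010838; P(data | urn E) = (2/4)(2/4)(2/4)(2/4)(2/4) = 0.03125.
The prior-weighted likelihoods are 1/5 · 0.0087891 = 0.0017578, 1/5 · 0.0087891 = 0.0017578, 1/5 · 0.03125 = 0.00625, 1/5 · 0.0010838 = 0.00021677, 1/5 · 0.03125 = 0.00625; summing to 0.016232.
The posterior is then P(urn A | data) = 0.10829, P(urn B | data) = 0.10829, P(urn C | data) = 0.38503, P(urn D | data) = 0.013354, P(urn E | data) = 0.38503.
The predictive probability is P(yellow next | data) = (1/4)(0.10829) + (1/4)(0.10829) + (1/2)(0.38503) + (1/9)(0.013354) + (1/2)(0.38503) = 0.44066.

0.441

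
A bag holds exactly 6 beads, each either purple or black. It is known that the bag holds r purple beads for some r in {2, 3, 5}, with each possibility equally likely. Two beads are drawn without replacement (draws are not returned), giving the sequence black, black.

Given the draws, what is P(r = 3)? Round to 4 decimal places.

The likelihood of the observed sequence under each hypothesis: P(data | r = 2) = (4/6)(3/5) = 2/5; P(data | r = 3) = (3/6)(2/5) = 1/5; P(data | r = 5) = (1/6)(0/5) = 0.
Multiplying each by its prior: 1/3 · 2/5 = 2/15, 1/3 · 1/5 = 1/15, 1/3 · 0 = 0; with total 1/5.
Hence P(r = 3 | data) = (1/15) / (1/5) = 1/3.

0.3333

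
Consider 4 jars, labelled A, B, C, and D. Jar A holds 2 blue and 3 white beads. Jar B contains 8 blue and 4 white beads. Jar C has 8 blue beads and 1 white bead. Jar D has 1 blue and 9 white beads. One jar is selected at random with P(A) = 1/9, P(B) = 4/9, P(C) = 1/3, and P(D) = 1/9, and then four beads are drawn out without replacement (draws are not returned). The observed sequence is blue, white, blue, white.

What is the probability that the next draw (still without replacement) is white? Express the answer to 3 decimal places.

0.480

Compute the likelihood of the observed sequence for each case: P(data | jar A) = (2/5)(3/4)(1/3)(2/2) = 0.1; P(data | jar B) = (8/12)(4/11)(7/10)(3/9) = 0.056566; P(data | jar C) = (8/9)(1/8)(7/7)(0/6) = 0; P(data | jar D) = (1/10)(9/9)(0/8) = 0.
The prior-weighted likelihoods are 1/9 · 0.1 = 0.011111, 4/9 · 0.056566 = 0.02514, 1/3 · 0 = 0, 1/9 · 0 = 0; summing to 0.036251.
The posterior is then P(jar A | data) = 0.3065, P(jar B | data) = 0.6935, P(jar C | data) = 0, P(jar D | data) = 0.
So P(white next | data) = Σ P(white next | H) P(H | data) = (1)(0.3065) + (1/4)(0.6935) = 0.47988.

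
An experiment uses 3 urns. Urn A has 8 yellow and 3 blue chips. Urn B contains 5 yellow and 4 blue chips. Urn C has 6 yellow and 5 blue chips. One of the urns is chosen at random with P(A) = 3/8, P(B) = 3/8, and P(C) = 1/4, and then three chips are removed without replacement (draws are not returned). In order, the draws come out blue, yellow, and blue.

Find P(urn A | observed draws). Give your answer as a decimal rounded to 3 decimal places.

0.195

The likelihood of the observed sequence under each hypothesis: P(data | urn A) = (3/11)(8/10)(2/9) = 0.048485; P(data | urn B) = (4/9)(5/8)(3/7) = 0.11905; P(data | urn C) = (5/11)(6/10)(4/9) = 0.12121.
The prior-weighted likelihoods are 3/8 · 0.048485 = 0.018182, 3/8 · 0.11905 = 0.044643, 1/4 · 0.12121 = 0.030303; these sum to 0.093128.
Hence P(urn A | data) = (0.018182) / (0.093128) = 0.19524.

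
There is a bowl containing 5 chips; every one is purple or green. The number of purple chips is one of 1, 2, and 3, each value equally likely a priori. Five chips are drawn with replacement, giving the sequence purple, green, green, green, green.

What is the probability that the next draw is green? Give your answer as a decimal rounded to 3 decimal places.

Compute the likelihood of the observed sequence for each case: P(data | r = 1) = (1/5)(4/5)(4/5)(4/5)(4/5) = 0.08192; P(data | r = 2) = (2/5)(3/5)(3/5)(3/5)(3/5) = 0.05184; P(data | r = 3) = (3/5)(2/5)(2/5)(2/5)(2/5) = 0.01536.
Weighting by the prior gives 1/3 · 0.08192 = 0.027307, 1/3 · 0.05184 = 0.01728, 1/3 · 0.01536 = 0.00512; with total 0.049707.
The posterior is then P(r = 1 | data) = 0.54936, P(r = 2 | data) = 0.34764, P(r = 3 | data) = 0.103.
So P(green next | data) = Σ P(green next | H) P(H | data) = (4/5)(0.54936) + (3/5)(0.34764) + (2/5)(0.103) = 0.68927.

0.689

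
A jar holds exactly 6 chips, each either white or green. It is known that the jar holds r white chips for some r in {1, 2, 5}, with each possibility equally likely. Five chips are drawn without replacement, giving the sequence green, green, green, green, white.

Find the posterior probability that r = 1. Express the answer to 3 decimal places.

0.714

For each hypothesis, P(data | H) works out to: P(data | r = 1) = (5/6)(4/5)(3/4)(2/3)(1/2) = 1/6; P(data | r = 2) = (4/6)(3/5)(2/4)(1/3)(2/2) = 1/15; P(data | r = 5) = (1/6)(0/5) = 0.
Multiplying each by its prior: 1/3 · 1/6 = 1/18, 1/3 · 1/15 = 1/45, 1/3 · 0 = 0; with total 7/90.
Hence P(r = 1 | data) = (1/18) / (7/90) = 5/7.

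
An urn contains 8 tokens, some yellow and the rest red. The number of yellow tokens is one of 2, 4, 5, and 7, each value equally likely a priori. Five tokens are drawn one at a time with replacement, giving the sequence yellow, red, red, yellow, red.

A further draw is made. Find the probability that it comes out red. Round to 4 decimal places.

Under each hypothesis, the probability of the observed sequence is: P(data | r = 2) = (2/8)(6/8)(6/8)(2/8)(6/8) = 0.026367; P(data | r = 4) = (4/8)(4/8)(4/8)(4/8)(4/8) = 0.03125; P(data | r = 5) = (5/8)(3/8)(3/8)(5/8)(3/8) = 0.020599; P(data | r = 7) = (7/8)(1/8)(1/8)(7/8)(1/8) = 0.0014954.
Multiplying each by its prior: 1/4 · 0.026367 = 0.0065918, 1/4 · 0.03125 = 0.0078125, 1/4 · 0.020599 = 0.0051498, 1/4 · 0.0014954 = 0.00037384; with total 0.019928.
Dividing through by the total gives posterior P(r = 2 | data) = 0.33078, P(r = 4 | data) = 0.39204, P(r = 5 | data) = 0.25842, P(r = 7 | data) = 0.01876.
The predictive probability is P(red next | data) = (3/4)(0.33078) + (1/2)(0.39204) + (3/8)(0.25842) + (1/8)(0.01876) = 0.54336.

0.5434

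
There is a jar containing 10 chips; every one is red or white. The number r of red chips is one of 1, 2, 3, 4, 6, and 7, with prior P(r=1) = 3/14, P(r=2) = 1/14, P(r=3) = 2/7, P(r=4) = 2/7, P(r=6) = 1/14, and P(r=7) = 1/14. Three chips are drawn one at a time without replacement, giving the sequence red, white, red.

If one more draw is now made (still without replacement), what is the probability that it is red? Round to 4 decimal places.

Compute the likelihood of the observed sequence for each case: P(data | r = 1) = (1/10)(9/9)(0/8) = 0; P(data | r = 2) = (2/10)(8/9)(1/8) = 0.022222; P(data | r = 3) = (3/10)(7/9)(2/8) = 0.058333; P(data | r = 4) = (4/10)(6/9)(3/8) = 0.1; P(data | r = 6) = (6/10)(4/9)(5/8) = 0.16667; P(data | r = 7) = (7/10)(3/9)(6/8) = 0.175.
Multiplying each by its prior: 3/14 · 0 = 0, 1/14 · 0.022222 = 0.0015873, 2/7 · 0.058333 = 0.016667, 2/7 · 0.1 = 0.028571, 1/14 · 0.16667 = 0.011905, 1/14 · 0.175 = 0.0125; with total 0.07123.
Dividing through by the total gives posterior P(r = 1 | data) = 0, P(r = 2 | data) = 0.022284, P(r = 3 | data) = 0.23398, P(r = 4 | data) = 0.40111, P(r = 6 | data) = 0.16713, P(r = 7 | data) = 0.17549.
Averaging over the posterior, P(red next | data) = (0)(0.022284) + (1/7)(0.23398) + (2/7)(0.40111) + (4/7)(0.16713) + (5/7)(0.17549) = 0.36888.

0.3689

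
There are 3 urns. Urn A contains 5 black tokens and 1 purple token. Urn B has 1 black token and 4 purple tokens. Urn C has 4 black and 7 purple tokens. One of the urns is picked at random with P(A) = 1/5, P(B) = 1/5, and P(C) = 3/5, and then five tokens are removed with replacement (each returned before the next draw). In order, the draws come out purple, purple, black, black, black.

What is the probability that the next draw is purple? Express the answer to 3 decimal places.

The likelihood of the observed sequence under each hypothesis: P(data | urn A) = (1/6)(1/6)(5/6)(5/6)(5/6) = 0.016075; P(data | urn B) = (4/5)(4/5)(1/5)(1/5)(1/5) = 0.00512; P(data | urn C) = (7/11)(7/11)(4/11)(4/11)(4/11) = 0.019472.
The prior-weighted likelihoods are 1/5 · 0.016075 = 0.003215, 1/5 · 0.00512 = 0.001024, 3/5 · 0.019472 = 0.011683; summing to 0.015922.
The posterior is then P(urn A | data) = 0.20192, P(urn B | data) = 0.064312, P(urn C | data) = 0.73377.
So P(purple next | data) = Σ P(purple next | H) P(H | data) = (1/6)(0.20192) + (4/5)(0.064312) + (7/11)(0.73377) = 0.55205.

0.552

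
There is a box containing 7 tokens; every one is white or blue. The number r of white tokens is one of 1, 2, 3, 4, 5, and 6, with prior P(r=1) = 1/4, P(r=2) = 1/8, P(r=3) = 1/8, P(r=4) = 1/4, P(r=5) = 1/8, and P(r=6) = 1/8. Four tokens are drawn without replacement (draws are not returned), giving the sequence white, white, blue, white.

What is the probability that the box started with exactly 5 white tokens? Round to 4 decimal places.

The likelihood of the observed sequence under each hypothesis: P(data | r = 1) = (1/7)(0/6) = 0; P(data | r = 2) = (2/7)(1/6)(5/5)(0/4) = 0; P(data | r = 3) = (3/7)(2/6)(4/5)(1/4) = 1/35; P(data | r = 4) = (4/7)(3/6)(3/5)(2/4) = 3/35; P(data | r = 5) = (5/7)(4/6)(2/5)(3/4) = 1/7; P(data | r = 6) = (6/7)(5/6)(1/5)(4/4) = 1/7.
The prior-weighted likelihoods are 1/4 · 0 = 0, 1/8 · 0 = 0, 1/8 · 1/35 = 1/280, 1/4 · 3/35 = 3/140, 1/8 · 1/7 = 1/56, 1/8 · 1/7 = 1/56; these sum to 17/280.
So P(r = 5 | data) = (1/56) / (17/280) = 5/17.

0.2941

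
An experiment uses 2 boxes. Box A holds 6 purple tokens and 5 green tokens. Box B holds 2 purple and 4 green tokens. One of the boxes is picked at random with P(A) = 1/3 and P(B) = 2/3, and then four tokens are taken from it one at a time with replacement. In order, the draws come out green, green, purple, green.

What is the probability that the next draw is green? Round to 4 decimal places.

The likelihood of the observed sequence under each hypothesis: P(data | box A) = (5/11)(5/11)(6/11)(5/11) = 0.051226; P(data | box B) = (4/6)(4/6)(2/6)(4/6) = 0.098765.
Weighting by the prior gives 1/3 · 0.051226 = 0.017075, 2/3 · 0.098765 = 0.065844; with total 0.082919.
Dividing through by the total gives posterior P(box A | data) = 0.20593, P(box B | data) = 0.79407.
So P(green next | data) = Σ P(green next | H) P(H | data) = (5/11)(0.20593) + (2/3)(0.79407) = 0.62298.

0.6230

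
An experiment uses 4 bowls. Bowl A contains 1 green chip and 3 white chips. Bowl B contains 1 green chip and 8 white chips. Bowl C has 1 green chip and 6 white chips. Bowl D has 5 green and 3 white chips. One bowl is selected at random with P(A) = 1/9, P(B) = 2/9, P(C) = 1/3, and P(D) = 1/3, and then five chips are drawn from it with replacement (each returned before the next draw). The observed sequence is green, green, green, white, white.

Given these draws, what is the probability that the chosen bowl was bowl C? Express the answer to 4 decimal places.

0.0534

The likelihood of the observed sequence under each hypothesis: P(data | bowl A) = (1/4)(1/4)(1/4)(3/4)(3/4) = 0.0087891; P(data | bowl B) = (1/9)(1/9)(1/9)(8/9)(8/9) = 0.0010838; P(data | bowl C) = (1/7)(1/7)(1/7)(6/7)(6/7) = 0.002142; P(data | bowl D) = (5/8)(5/8)(5/8)(3/8)(3/8) = 0.034332.
The prior-weighted likelihoods are 1/9 · 0.0087891 = 0.00097656, 2/9 · 0.0010838 = 0.00024085, 1/3 · 0.002142 = 0.00071399, 1/3 · 0.034332 = 0.011444; with total 0.013375.
So P(bowl C | data) = (0.00071399) / (0.013375) = 0.05338.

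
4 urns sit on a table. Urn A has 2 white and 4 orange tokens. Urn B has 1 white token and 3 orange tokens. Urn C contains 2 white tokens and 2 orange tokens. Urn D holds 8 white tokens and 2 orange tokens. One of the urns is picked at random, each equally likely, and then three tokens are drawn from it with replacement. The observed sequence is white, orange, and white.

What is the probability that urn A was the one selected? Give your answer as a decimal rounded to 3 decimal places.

Under each hypothesis, the probability of the observed sequence is: P(data | urn A) = (2/6)(4/6)(2/6) = 0.074074; P(data | urn B) = (1/4)(3/4)(1/4) = 0.046875; P(data | urn C) = (2/4)(2/4)(2/4) = 0.125; P(data | urn D) = (8/10)(2/10)(8/10) = 0.128.
Weighting by the prior gives 1/4 · 0.074074 = 0.018519, 1/4 · 0.046875 = 0.011719, 1/4 · 0.125 = 0.03125, 1/4 · 0.128 = 0.032; these sum to 0.093487.
Hence P(urn A | data) = (0.018519) / (0.093487) = 0.19809.

0.198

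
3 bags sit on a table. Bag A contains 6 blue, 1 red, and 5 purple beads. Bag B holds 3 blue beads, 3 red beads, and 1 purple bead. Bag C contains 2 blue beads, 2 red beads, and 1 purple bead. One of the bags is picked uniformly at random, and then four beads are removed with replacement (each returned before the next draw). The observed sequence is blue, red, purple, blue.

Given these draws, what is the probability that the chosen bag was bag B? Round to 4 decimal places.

0.3436

For each hypothesis, P(data | H) works out to: P(data | bag A) = (6/12)(1/12)(5/12)(6/12) = 0.0086806; P(data | bag B) = (3/7)(3/7)(1/7)(3/7) = 0.011245; P(data | bag C) = (2/5)(2/5)(1/5)(2/5) = 0.0128.
The prior-weighted likelihoods are 1/3 · 0.0086806 = 0.0028935, 1/3 · 0.011245 = 0.0037484, 1/3 · 0.0128 = 0.0042667; with total 0.010909.
By Bayes' rule, P(bag B | data) = (0.0037484) / (0.010909) = 0.34362.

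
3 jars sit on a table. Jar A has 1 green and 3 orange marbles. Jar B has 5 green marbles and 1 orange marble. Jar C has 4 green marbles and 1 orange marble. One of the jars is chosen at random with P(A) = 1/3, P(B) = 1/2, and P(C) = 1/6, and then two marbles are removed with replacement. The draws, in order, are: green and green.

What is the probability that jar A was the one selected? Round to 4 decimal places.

For each hypothesis, P(data | H) works out to: P(data | jar A) = (1/4)(1/4) = 0.0625; P(data | jar B) = (5/6)(5/6) = 0.69444; P(data | jar C) = (4/5)(4/5) = 0.64.
The prior-weighted likelihoods are 1/3 · 0.0625 = 0.020833, 1/2 · 0.69444 = 0.34722, 1/6 · 0.64 = 0.10667; these sum to 0.47472.
Therefore the posterior P(jar A | data) = (0.020833) / (0.47472) = 0.043885.

0.0439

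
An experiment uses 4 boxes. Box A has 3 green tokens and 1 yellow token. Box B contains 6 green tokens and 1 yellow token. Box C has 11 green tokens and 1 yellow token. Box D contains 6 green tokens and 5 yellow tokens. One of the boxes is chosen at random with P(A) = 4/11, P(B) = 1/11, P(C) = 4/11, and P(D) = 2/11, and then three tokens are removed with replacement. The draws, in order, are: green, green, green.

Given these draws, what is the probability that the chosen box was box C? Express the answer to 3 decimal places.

Compute the likelihood of the observed sequence for each case: P(data | box A) = (3/4)(3/4)(3/4) = 0.42188; P(data | box B) = (6/7)(6/7)(6/7) = 0.62974; P(data | box C) = (11/12)(11/12)(11/12) = 0.77025; P(data | box D) = (6/11)(6/11)(6/11) = 0.16228.
Weighting by the prior gives 4/11 · 0.42188 = 0.15341, 1/11 · 0.62974 = 0.057249, 4/11 · 0.77025 = 0.28009, 2/11 · 0.16228 = 0.029506; with total 0.52026.
Therefore the posterior P(box C | data) = (0.28009) / (0.52026) = 0.53837.

0.538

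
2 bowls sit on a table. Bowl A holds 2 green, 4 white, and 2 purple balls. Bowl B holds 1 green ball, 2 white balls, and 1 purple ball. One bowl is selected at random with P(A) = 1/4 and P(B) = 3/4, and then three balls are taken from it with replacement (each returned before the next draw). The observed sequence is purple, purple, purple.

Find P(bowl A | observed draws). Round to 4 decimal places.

0.2500

Compute the likelihood of the observed sequence for each case: P(data | bowl A) = (2/8)(2/8)(2/8) = 1/64; P(data | bowl B) = (1/4)(1/4)(1/4) = 1/64.
Multiplying each by its prior: 1/4 · 1/64 = 1/256, 3/4 · 1/64 = 3/256; with total 1/64.
Therefore the posterior P(bowl A | data) = (1/256) / (1/64) = 1/4.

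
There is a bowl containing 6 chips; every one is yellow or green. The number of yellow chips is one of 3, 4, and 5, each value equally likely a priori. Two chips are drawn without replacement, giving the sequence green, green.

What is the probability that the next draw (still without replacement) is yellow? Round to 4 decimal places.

The likelihood of the observed sequence under each hypothesis: P(data | r = 3) = (3/6)(2/5) = 1/5; P(data | r = 4) = (2/6)(1/5) = 1/15; P(data | r = 5) = (1/6)(0/5) = 0.
Weighting by the prior gives 1/3 · 1/5 = 1/15, 1/3 · 1/15 = 1/45, 1/3 · 0 = 0; summing to 4/45.
Dividing through by the total gives posterior P(r = 3 | data) = 3/4, P(r = 4 | data) = 1/4, P(r = 5 | data) = 0.
Averaging over the posterior, P(yellow next | data) = (3/4)(3/4) + (1)(1/4) = 13/16.

0.8125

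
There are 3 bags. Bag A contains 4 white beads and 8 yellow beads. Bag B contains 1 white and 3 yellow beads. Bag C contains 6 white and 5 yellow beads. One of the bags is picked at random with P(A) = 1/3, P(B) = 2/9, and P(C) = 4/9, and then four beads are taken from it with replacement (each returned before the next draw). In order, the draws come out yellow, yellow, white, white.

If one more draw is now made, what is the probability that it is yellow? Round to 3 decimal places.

The likelihood of the observed sequence under each hypothesis: P(data | bag A) = (8/12)(8/12)(4/12)(4/12) = 0.049383; P(data | bag B) = (3/4)(3/4)(1/4)(1/4) = 0.035156; P(data | bag C) = (5/11)(5/11)(6/11)(6/11) = 0.061471.
Multiplying each by its prior: 1/3 · 0.049383 = 0.016461, 2/9 · 0.035156 = 0.0078125, 4/9 · 0.061471 = 0.027321; these sum to 0.051594.
Dividing through by the total gives posterior P(bag A | data) = 0.31905, P(bag B | data) = 0.15142, P(bag C | data) = 0.52953.
So P(yellow next | data) = Σ P(yellow next | H) P(H | data) = (2/3)(0.31905) + (3/4)(0.15142) + (5/11)(0.52953) = 0.56696.

0.567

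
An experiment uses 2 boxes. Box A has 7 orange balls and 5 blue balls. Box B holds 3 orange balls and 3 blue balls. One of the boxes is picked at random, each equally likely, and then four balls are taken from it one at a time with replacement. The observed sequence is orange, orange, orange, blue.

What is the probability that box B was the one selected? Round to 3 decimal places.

0.430

The likelihood of the observed sequence under each hypothesis: P(data | box A) = (7/12)(7/12)(7/12)(5/12) = 0.082706; P(data | box B) = (3/6)(3/6)(3/6)(3/6) = 0.0625.
Multiplying each by its prior: 1/2 · 0.082706 = 0.041353, 1/2 · 0.0625 = 0.03125; these sum to 0.072603.
Hence P(box B | data) = (0.03125) / (0.072603) = 0.43042.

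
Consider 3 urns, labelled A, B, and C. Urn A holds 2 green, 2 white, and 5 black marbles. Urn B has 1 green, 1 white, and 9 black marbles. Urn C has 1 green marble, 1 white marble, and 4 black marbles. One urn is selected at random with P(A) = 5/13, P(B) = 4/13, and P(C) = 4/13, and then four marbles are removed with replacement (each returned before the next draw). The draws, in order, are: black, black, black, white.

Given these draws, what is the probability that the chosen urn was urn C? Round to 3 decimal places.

0.336

Under each hypothesis, the probability of the observed sequence is: P(data | urn A) = (5/9)(5/9)(5/9)(2/9) = 0.038104; P(data | urn B) = (9/11)(9/11)(9/11)(1/11) = 0.049792; P(data | urn C) = (4/6)(4/6)(4/6)(1/6) = 0.049383.
The prior-weighted likelihoods are 5/13 · 0.038104 = 0.014655, 4/13 · 0.049792 = 0.015321, 4/13 · 0.049383 = 0.015195; summing to 0.045171.
By Bayes' rule, P(urn C | data) = (0.015195) / (0.045171) = 0.33638.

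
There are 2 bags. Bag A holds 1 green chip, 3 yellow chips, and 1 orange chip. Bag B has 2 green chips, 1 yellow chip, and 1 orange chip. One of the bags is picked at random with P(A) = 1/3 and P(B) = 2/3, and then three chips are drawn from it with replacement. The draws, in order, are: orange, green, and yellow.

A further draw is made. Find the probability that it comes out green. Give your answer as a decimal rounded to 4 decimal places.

0.4168

The likelihood of the observed sequence under each hypothesis: P(data | bag A) = (1/5)(1/5)(3/5) = 0.024; P(data | bag B) = (1/4)(2/4)(1/4) = 0.03125.
Weighting by the prior gives 1/3 · 0.024 = 0.008, 2/3 · 0.03125 = 0.020833; with total 0.028833.
The posterior is then P(bag A | data) = 0.27746, P(bag B | data) = 0.72254.
So P(green next | data) = Σ P(green next | H) P(H | data) = (1/5)(0.27746) + (1/2)(0.72254) = 0.41676.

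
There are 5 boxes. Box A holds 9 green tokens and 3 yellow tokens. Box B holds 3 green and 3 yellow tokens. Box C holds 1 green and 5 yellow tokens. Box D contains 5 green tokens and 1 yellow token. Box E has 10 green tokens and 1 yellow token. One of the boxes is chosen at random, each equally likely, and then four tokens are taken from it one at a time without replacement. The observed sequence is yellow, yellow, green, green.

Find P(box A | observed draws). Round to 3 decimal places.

0.267

The likelihood of the observed sequence under each hypothesis: P(data | box A) = (3/12)(2/11)(9/10)(8/9) = 2/55; P(data | box B) = (3/6)(2/5)(3/4)(2/3) = 1/10; P(data | box C) = (5/6)(4/5)(1/4)(0/3) = 0; P(data | box D) = (1/6)(0/5) = 0; P(data | box E) = (1/11)(0/10) = 0.
Weighting by the prior gives 1/5 · 2/55 = 2/275, 1/5 · 1/10 = 1/50, 1/5 · 0 = 0, 1/5 · 0 = 0, 1/5 · 0 = 0; with total 3/110.
Therefore the posterior P(box A | data) = (2/275) / (3/110) = 4/15.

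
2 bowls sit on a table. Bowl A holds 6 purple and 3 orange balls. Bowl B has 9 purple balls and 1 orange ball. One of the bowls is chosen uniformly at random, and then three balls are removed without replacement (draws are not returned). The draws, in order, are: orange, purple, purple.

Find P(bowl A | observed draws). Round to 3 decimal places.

0.641

The likelihood of the observed sequence under each hypothesis: P(data | bowl A) = (3/9)(6/8)(5/7) = 5/28; P(data | bowl B) = (1/10)(9/9)(8/8) = 1/10.
Weighting by the prior gives 1/2 · 5/28 = 5/56, 1/2 · 1/10 = 1/20; summing to 39/280.
So P(bowl A | data) = (5/56) / (39/280) = 25/39.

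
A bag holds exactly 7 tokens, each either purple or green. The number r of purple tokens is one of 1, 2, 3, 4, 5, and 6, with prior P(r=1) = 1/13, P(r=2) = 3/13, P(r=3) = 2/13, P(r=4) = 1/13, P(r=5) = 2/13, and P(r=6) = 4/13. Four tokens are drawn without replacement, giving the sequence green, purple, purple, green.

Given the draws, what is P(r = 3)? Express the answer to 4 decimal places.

0.3462

The likelihood of the observed sequence under each hypothesis: P(data | r = 1) = (6/7)(1/6)(0/5) = 0; P(data | r = 2) = (5/7)(2/6)(1/5)(4/4) = 1/21; P(data | r = 3) = (4/7)(3/6)(2/5)(3/4) = 3/35; P(data | r = 4) = (3/7)(4/6)(3/5)(2/4) = 3/35; P(data | r = 5) = (2/7)(5/6)(4/5)(1/4) = 1/21; P(data | r = 6) = (1/7)(6/6)(5/5)(0/4) = 0.
Multiplying each by its prior: 1/13 · 0 = 0, 3/13 · 1/21 = 1/91, 2/13 · 3/35 = 6/455, 1/13 · 3/35 = 3/455, 2/13 · 1/21 = 2/273, 4/13 · 0 = 0; with total 4/105.
So P(r = 3 | data) = (6/455) / (4/105) = 9/26.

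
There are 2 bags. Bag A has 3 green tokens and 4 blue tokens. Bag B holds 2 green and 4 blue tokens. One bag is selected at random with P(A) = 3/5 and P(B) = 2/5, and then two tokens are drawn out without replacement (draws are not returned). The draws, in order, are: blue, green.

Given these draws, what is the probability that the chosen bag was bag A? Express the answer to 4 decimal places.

The likelihood of the observed sequence under each hypothesis: P(data | bag A) = (4/7)(3/6) = 2/7; P(data | bag B) = (4/6)(2/5) = 4/15.
The prior-weighted likelihoods are 3/5 · 2/7 = 6/35, 2/5 · 4/15 = 8/75; with total 146/525.
Hence P(bag A | data) = (6/35) / (146/525) = 45/73.

0.6164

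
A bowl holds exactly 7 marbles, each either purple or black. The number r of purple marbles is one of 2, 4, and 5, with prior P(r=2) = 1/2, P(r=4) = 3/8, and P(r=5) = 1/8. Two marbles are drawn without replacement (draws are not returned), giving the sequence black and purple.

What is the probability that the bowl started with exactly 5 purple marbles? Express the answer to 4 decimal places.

Under each hypothesis, the probability of the observed sequence is: P(data | r = 2) = (5/7)(2/6) = 5/21; P(data | r = 4) = (3/7)(4/6) = 2/7; P(data | r = 5) = (2/7)(5/6) = 5/21.
Weighting by the prior gives 1/2 · 5/21 = 5/42, 3/8 · 2/7 = 3/28, 1/8 · 5/21 = 5/168; these sum to 43/168.
So P(r = 5 | data) = (5/168) / (43/168) = 5/43.

0.1163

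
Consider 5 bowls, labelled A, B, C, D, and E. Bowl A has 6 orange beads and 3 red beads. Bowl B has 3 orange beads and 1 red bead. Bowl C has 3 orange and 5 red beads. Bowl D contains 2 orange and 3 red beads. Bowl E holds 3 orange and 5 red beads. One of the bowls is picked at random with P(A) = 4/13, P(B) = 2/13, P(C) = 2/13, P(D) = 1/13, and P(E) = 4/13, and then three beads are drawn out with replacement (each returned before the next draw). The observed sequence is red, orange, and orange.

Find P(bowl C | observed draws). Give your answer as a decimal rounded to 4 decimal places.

0.1174

For each hypothesis, P(data | H) works out to: P(data | bowl A) = (3/9)(6/9)(6/9) = 0.14815; P(data | bowl B) = (1/4)(3/4)(3/4) = 0.14062; P(data | bowl C) = (5/8)(3/8)(3/8) = 0.087891; P(data | bowl D) = (3/5)(2/5)(2/5) = 0.096; P(data | bowl E) = (5/8)(3/8)(3/8) = 0.087891.
The prior-weighted likelihoods are 4/13 · 0.14815 = 0.045584, 2/13 · 0.14062 = 0.021635, 2/13 · 0.087891 = 0.013522, 1/13 · 0.096 = 0.0073846, 4/13 · 0.087891 = 0.027043; these sum to 0.11517.
Hence P(bowl C | data) = (0.013522) / (0.11517) = 0.11741.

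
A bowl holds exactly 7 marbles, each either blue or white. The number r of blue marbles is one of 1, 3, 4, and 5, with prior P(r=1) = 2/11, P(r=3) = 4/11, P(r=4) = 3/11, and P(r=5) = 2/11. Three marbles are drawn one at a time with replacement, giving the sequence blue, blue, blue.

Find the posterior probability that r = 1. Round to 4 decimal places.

For each hypothesis, P(data | H) works out to: P(data | r = 1) = (1/7)(1/7)(1/7) = 0.0029155; P(data | r = 3) = (3/7)(3/7)(3/7) = 0.078717; P(data | r = 4) = (4/7)(4/7)(4/7) = 0.18659; P(data | r = 5) = (5/7)(5/7)(5/7) = 0.36443.
Multiplying each by its prior: 2/11 · 0.0029155 = 0.00053008, 4/11 · 0.078717 = 0.028624, 3/11 · 0.18659 = 0.050888, 2/11 · 0.36443 = 0.06626; summing to 0.1463.
Hence P(r = 1 | data) = (0.00053008) / (0.1463) = 0.0036232.

0.0036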